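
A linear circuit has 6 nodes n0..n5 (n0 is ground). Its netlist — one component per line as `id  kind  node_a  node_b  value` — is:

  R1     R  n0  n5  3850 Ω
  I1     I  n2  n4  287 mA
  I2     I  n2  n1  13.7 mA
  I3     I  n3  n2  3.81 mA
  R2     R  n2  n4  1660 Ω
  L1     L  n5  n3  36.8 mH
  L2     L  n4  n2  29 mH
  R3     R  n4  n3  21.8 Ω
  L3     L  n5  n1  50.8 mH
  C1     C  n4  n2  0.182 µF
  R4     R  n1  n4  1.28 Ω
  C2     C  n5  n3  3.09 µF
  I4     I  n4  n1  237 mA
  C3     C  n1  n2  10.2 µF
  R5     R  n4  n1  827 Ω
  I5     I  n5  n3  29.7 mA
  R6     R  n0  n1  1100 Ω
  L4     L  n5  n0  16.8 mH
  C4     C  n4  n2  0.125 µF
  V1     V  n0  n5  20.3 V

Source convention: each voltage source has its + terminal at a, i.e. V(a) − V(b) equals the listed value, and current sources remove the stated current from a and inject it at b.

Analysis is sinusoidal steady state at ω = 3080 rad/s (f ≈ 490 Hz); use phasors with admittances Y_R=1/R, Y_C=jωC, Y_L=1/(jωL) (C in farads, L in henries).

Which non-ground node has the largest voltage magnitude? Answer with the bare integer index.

2

Apply KCL at each of the 5 non-ground nodes and solve the resulting linear system.
Node n1: branches {I2, L3, R4, I4, C3, R5, R6} → V_1 = -18.87+8.223j
Node n2: branches {I1, I2, I3, R2, L2, C1, C3, C4} → V_2 = -19.41+22.22j
Node n3: branches {I3, L1, R3, C2, I5} → V_3 = -17.89+8.206j
Node n4: branches {I1, R2, L2, R3, C1, R4, I4, R5, C4} → V_4 = -18.58+8.242j
Node n5: branches {R1, L1, L3, C2, I5, L4, V1} → V_5 = -20.30+0.000j
Source currents: i(V1)=-0.02243+0.3998j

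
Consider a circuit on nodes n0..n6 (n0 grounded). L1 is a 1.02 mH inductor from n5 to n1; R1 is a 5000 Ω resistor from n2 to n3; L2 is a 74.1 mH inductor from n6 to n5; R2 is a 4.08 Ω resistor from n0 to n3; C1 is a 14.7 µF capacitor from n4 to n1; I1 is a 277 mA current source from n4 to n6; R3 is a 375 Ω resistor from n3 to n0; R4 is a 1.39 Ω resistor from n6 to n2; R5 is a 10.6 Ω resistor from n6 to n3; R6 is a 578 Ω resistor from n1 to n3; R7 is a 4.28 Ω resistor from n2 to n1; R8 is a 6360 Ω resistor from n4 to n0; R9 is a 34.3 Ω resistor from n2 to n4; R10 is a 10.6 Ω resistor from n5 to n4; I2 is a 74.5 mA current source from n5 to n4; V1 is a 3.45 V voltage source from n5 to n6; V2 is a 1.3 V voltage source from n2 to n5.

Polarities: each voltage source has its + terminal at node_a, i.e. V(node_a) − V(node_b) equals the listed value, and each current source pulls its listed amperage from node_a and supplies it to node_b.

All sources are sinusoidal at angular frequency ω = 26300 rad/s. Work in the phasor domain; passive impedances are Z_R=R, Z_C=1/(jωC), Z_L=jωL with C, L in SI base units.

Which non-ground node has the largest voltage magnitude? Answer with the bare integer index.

2

Element admittances at ω=26300 rad/s:
  Y(L1) = 0.000-0.03728j S between n5,n1
  Y(R1) = 0.0002000+0.000j S between n2,n3
  Y(L2) = 0.000-0.0005131j S between n6,n5
  Y(R2) = 0.2451+0.000j S between n0,n3
  Y(C1) = 0.000+0.3866j S between n4,n1
  I1: injects 0.277 A into n6 (from n4)
  Y(R3) = 0.002667+0.000j S between n3,n0
  Y(R4) = 0.7194+0.000j S between n6,n2
  Y(R5) = 0.09434+0.000j S between n6,n3
  Y(R6) = 0.001730+0.000j S between n1,n3
  Y(R7) = 0.2336+0.000j S between n2,n1
  Y(R8) = 0.0001572+0.000j S between n4,n0
  Y(R9) = 0.02915+0.000j S between n2,n4
  Y(R10) = 0.09434+0.000j S between n5,n4
  I2: injects 0.0745 A into n4 (from n5)
  V1: constraint V(n5)−V(n6) = 3.45
  V2: constraint V(n2)−V(n5) = 1.3
Assemble and solve the 8×8 MNA system:
  V(n1)=3.789-0.1346j  V(n2)=4.662+0.001564j  V(n3)=-0.002326-0.0002471j  V(n4)=3.665+0.3893j  V(n5)=3.362+0.001564j  V(n6)=-0.08785+0.001564j
  i(V1)=-3.702+0.001941j  i(V2)=-3.651-0.02051j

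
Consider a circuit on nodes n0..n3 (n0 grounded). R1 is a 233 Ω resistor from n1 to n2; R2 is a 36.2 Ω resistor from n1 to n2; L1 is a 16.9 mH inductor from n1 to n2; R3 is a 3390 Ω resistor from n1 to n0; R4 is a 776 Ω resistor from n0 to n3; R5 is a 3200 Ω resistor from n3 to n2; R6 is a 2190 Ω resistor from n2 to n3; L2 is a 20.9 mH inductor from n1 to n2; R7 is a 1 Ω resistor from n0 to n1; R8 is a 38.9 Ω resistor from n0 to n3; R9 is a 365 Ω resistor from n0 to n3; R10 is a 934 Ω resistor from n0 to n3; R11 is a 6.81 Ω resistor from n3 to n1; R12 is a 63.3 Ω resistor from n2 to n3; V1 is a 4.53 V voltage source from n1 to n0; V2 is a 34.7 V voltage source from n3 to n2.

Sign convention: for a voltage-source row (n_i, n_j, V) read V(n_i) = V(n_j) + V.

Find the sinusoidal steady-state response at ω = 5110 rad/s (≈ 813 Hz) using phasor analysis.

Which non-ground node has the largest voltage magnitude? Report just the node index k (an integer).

Apply KCL at each of the 3 non-ground nodes and solve the resulting linear system.
Node n1: branches {R1, R2, L1, R3, L2, R7, R11, V1} → V_1 = 4.530+0.000j
Node n2: branches {R1, R2, L1, R5, R6, L2, R12, V2} → V_2 = -25.25-2.976j
Node n3: branches {R4, R5, R6, R8, R9, R10, R11, R12, V2} → V_3 = 9.446-2.976j
Source currents: i(V1)=-4.822+0.09169j, i(V2)=-1.588+0.5288j

2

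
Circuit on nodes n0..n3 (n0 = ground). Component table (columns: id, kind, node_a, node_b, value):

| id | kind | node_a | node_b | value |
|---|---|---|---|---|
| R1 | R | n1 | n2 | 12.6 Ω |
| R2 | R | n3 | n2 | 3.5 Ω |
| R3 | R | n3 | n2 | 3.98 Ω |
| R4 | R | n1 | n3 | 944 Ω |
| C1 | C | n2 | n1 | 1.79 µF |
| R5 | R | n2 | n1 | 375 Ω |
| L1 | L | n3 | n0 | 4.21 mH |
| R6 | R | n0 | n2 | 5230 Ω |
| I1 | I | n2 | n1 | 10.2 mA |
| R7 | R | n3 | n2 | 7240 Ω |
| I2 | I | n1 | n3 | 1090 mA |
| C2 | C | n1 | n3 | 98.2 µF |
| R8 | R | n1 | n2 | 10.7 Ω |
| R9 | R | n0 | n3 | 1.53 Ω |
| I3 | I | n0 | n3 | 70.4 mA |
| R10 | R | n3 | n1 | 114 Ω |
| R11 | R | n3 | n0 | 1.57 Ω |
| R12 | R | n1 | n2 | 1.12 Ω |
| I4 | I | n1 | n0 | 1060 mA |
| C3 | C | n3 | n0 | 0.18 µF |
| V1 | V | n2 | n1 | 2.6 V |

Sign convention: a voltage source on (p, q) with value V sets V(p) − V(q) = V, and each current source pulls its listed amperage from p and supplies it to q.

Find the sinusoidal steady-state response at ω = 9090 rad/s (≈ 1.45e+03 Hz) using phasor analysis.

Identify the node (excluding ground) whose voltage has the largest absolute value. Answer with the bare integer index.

MNA unknowns: 3 node voltages V₁..V_3 plus 1 source current (V1)
R1: Y=0.07937+0.000j on G[1,2]
R2: Y=0.2857+0.000j on G[3,2]
R3: Y=0.2513+0.000j on G[3,2]
R4: Y=0.001059+0.000j on G[1,3]
C1: Y=0.000+0.01627j on G[2,1]
R5: Y=0.002667+0.000j on G[2,1]
L1: Y=0.000-0.02613j on G[3,0]
R6: Y=0.0001912+0.000j on G[0,2]
I1: z[2]−=0.0102, z[1]+=0.0102
R7: Y=0.0001381+0.000j on G[3,2]
I2: z[1]−=1.09, z[3]+=1.09
C2: Y=0.000+0.8926j on G[1,3]
R8: Y=0.09346+0.000j on G[1,2]
R9: Y=0.6536+0.000j on G[0,3]
I3: z[0]−=0.0704, z[3]+=0.0704
R10: Y=0.008772+0.000j on G[3,1]
R11: Y=0.6369+0.000j on G[3,0]
R12: Y=0.8929+0.000j on G[1,2]
I4: z[1]−=1.06, z[0]+=1.06
C3: Y=0.000+0.001636j on G[3,0]
V1: row V2−V1=2.6, i_V1 at 2,1
solve → V1=-2.537+2.873j, V2=0.06311+2.873j, V3=-0.7665-0.01497j
aux → i_V1=-3.234-1.594j

1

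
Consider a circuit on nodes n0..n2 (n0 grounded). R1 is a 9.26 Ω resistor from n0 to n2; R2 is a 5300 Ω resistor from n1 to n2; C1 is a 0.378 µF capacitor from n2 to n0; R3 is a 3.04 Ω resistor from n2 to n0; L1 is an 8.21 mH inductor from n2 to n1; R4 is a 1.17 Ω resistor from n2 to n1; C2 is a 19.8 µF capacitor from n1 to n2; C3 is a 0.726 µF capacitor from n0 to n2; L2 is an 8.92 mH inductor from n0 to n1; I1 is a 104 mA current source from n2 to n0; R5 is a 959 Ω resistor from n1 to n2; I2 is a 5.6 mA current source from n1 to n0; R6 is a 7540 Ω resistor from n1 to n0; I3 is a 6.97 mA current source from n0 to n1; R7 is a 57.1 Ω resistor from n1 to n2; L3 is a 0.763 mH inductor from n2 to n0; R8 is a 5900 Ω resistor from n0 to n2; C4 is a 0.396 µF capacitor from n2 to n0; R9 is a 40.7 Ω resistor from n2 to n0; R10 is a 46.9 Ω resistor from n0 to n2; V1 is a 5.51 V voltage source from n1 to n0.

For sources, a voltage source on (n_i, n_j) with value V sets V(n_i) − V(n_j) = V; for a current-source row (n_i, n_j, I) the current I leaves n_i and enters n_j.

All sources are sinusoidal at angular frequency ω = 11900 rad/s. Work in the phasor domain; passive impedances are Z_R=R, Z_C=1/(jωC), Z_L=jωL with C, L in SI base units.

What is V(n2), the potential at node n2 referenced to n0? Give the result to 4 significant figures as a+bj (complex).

3.527+0.5694j V

Apply KCL at each of the 2 non-ground nodes and solve the resulting linear system.
Node n1: branches {R2, L1, R4, C2, L2, R5, I2, R6, I3, R7, V1} → V_1 = 5.510+0.000j
Node n2: branches {R1, R2, C1, R3, L1, R4, C2, C3, I1, R5, R7, L3, R8, C4, R9, R10} → V_2 = 3.527+0.5694j
Source currents: i(V1)=-1.860+0.1024j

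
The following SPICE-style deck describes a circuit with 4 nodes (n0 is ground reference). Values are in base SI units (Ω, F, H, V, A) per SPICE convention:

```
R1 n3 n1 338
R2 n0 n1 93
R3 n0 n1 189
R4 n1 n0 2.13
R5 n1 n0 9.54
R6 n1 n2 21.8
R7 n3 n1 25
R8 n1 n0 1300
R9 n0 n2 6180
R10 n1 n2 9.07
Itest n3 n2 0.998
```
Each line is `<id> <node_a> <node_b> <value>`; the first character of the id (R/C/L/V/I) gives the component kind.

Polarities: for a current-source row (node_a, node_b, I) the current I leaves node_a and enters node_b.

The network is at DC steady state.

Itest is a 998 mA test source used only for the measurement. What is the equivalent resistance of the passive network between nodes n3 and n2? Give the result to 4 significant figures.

Element admittances at DC:
  Y(R1) = 0.002959 S between n3,n1
  Y(R2) = 0.01075 S between n0,n1
  Y(R3) = 0.005291 S between n0,n1
  Y(R4) = 0.4695 S between n1,n0
  Y(R5) = 0.1048 S between n1,n0
  Y(R6) = 0.04587 S between n1,n2
  Y(R7) = 0.04000 S between n3,n1
  Y(R8) = 0.0007692 S between n1,n0
  Y(R9) = 0.0001618 S between n0,n2
  Y(R10) = 0.1103 S between n1,n2
  Itest: injects 0.998 A into n2 (from n3)
Assemble and solve the 3×3 MNA system:
  V(n1)=-0.001748  V(n2)=6.384  V(n3)=-23.23

R_eq = 29.68 Ω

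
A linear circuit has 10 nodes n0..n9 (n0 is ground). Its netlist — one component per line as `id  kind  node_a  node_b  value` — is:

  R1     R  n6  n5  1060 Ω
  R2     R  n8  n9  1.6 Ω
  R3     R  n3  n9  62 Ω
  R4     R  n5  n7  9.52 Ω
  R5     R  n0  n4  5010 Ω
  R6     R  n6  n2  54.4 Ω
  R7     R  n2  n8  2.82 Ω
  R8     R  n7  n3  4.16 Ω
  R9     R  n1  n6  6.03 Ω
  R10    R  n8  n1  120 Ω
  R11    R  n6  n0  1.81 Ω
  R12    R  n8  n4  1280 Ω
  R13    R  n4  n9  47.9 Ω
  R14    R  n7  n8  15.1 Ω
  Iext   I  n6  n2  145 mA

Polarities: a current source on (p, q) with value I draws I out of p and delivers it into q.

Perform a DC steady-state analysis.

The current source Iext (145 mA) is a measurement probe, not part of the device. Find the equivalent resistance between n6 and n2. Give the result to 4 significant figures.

R_eq = 36.75 Ω

Element admittances at DC:
  Y(R1) = 0.0009434 S between n6,n5
  Y(R2) = 0.6250 S between n8,n9
  Y(R3) = 0.01613 S between n3,n9
  Y(R4) = 0.1050 S between n5,n7
  Y(R5) = 0.0001996 S between n0,n4
  Y(R6) = 0.01838 S between n6,n2
  Y(R7) = 0.3546 S between n2,n8
  Y(R8) = 0.2404 S between n7,n3
  Y(R9) = 0.1658 S between n1,n6
  Y(R10) = 0.008333 S between n8,n1
  Y(R11) = 0.5525 S between n6,n0
  Y(R12) = 0.0007813 S between n8,n4
  Y(R13) = 0.02088 S between n4,n9
  Y(R14) = 0.06623 S between n7,n8
  Iext: injects 0.145 A into n2 (from n6)
Assemble and solve the 9×9 MNA system:
  V(n1)=0.2467  V(n2)=5.326  V(n3)=5.138  V(n4)=5.143  V(n5)=5.088  V(n6)=-0.001858  V(n7)=5.134  V(n8)=5.194  V(n9)=5.191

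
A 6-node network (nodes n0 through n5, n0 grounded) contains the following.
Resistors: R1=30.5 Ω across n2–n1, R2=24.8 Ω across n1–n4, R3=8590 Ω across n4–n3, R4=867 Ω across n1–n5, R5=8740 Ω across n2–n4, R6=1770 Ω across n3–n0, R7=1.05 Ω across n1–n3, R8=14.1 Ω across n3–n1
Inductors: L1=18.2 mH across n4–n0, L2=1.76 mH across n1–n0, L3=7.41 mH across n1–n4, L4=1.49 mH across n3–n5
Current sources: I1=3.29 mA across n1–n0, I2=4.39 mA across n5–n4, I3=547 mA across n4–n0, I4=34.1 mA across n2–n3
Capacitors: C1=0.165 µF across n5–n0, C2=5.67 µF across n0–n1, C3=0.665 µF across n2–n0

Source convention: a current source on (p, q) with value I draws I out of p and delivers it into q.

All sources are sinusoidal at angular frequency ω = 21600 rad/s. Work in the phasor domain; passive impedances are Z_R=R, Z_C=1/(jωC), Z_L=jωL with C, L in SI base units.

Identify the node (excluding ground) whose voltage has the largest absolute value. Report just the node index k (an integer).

4

Apply KCL at each of the 5 non-ground nodes and solve the resulting linear system.
Node n1: branches {R1, R2, I1, R4, L2, C2, R7, L3, R8} → V_1 = -0.4452+4.880j
Node n2: branches {R1, R5, C3, I4} → V_2 = 0.5033+4.651j
Node n3: branches {R3, R6, R7, L4, R8, I4} → V_3 = -0.3988+4.878j
Node n4: branches {R2, L1, R3, R5, L3, I2, I3} → V_4 = -13.51+2.020j
Node n5: branches {R4, C1, I2, L4} → V_5 = -0.4308+5.350j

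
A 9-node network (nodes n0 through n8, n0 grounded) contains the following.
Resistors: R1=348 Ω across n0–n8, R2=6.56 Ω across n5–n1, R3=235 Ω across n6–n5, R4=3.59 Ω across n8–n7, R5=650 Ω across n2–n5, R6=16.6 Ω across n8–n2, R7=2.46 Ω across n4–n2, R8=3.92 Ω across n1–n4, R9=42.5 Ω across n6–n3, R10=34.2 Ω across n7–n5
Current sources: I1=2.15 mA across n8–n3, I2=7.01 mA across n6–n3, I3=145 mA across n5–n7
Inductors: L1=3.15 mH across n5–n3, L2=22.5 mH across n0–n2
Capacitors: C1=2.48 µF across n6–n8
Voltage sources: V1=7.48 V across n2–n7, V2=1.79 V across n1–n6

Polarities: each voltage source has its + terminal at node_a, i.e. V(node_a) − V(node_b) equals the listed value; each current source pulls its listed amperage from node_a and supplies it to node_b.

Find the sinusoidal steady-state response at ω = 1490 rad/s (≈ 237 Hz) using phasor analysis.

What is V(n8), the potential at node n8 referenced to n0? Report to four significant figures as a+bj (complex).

MNA unknowns: 8 node voltages V₁..V_8 plus 2 source currents (V1, V2)
R1: Y=0.002874+0.000j on G[0,8]
R2: Y=0.1524+0.000j on G[5,1]
I1: z[8]−=0.00215, z[3]+=0.00215
R3: Y=0.004255+0.000j on G[6,5]
R4: Y=0.2786+0.000j on G[8,7]
L1: Y=0.000-0.2131j on G[5,3]
R5: Y=0.001538+0.000j on G[2,5]
L2: Y=0.000-0.02983j on G[0,2]
I2: z[6]−=0.00701, z[3]+=0.00701
R6: Y=0.06024+0.000j on G[8,2]
R7: Y=0.4065+0.000j on G[4,2]
R8: Y=0.2551+0.000j on G[1,4]
I3: z[5]−=0.145, z[7]+=0.145
R9: Y=0.02353+0.000j on G[6,3]
R10: Y=0.02924+0.000j on G[7,5]
C1: Y=0.000+0.003695j on G[6,8]
V1: row V2−V7=7.48, i_V1 at 2,7
V2: row V1−V6=1.79, i_V2 at 1,6
solve → V1=-1.596+0.5293j, V2=0.05841+0.5824j, V3=-3.268+0.5636j, V4=-0.5796+0.5619j, V5=-3.271+0.5337j, V6=-3.386+0.5293j, V7=-7.422+0.5824j, V8=-6.046+0.6063j
aux → i_V1=-0.6496-0.005223j, i_V2=0.004013+0.009001j

-6.046+0.6063j V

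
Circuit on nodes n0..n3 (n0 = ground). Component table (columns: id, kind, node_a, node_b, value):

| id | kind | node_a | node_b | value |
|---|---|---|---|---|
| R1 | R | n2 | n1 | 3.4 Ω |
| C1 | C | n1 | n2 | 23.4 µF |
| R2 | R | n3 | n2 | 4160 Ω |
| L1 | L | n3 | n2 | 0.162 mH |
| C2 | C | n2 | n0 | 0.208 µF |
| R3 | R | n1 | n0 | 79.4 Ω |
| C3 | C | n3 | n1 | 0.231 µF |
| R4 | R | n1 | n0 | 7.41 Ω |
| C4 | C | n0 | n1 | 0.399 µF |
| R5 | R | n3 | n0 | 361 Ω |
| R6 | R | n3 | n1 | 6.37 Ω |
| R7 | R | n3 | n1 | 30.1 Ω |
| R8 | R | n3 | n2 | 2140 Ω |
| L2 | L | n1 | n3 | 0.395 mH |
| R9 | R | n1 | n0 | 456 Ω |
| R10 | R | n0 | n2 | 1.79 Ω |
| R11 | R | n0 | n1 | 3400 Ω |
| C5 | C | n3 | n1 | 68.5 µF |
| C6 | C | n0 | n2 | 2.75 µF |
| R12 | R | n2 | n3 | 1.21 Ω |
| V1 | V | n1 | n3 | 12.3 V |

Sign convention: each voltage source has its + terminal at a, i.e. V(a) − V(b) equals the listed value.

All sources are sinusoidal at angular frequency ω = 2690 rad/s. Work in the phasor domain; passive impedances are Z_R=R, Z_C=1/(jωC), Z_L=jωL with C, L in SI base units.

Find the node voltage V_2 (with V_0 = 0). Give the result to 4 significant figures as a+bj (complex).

-2.442+0.4182j V

MNA unknowns: 3 node voltages V₁..V_3 plus 1 source current (V1)
R1: Y=0.2941+0.000j on G[2,1]
C1: Y=0.000+0.06295j on G[1,2]
R2: Y=0.0002404+0.000j on G[3,2]
L1: Y=0.000-2.295j on G[3,2]
C2: Y=0.000+0.0005595j on G[2,0]
R3: Y=0.01259+0.000j on G[1,0]
C3: Y=0.000+0.0006214j on G[3,1]
R4: Y=0.1350+0.000j on G[1,0]
C4: Y=0.000+0.001073j on G[0,1]
R5: Y=0.002770+0.000j on G[3,0]
R6: Y=0.1570+0.000j on G[3,1]
R7: Y=0.03322+0.000j on G[3,1]
R8: Y=0.0004673+0.000j on G[3,2]
L2: Y=0.000-0.9411j on G[1,3]
R9: Y=0.002193+0.000j on G[1,0]
R10: Y=0.5587+0.000j on G[0,2]
R11: Y=0.0002941+0.000j on G[0,1]
C5: Y=0.000+0.1843j on G[3,1]
C6: Y=0.000+0.007397j on G[0,2]
R12: Y=0.8264+0.000j on G[2,3]
V1: row V1−V3=12.3, i_V1 at 1,3
solve → V1=9.162-1.466j, V2=-2.442+0.4182j, V3=-3.138-1.466j
aux → i_V1=-7.247+9.336j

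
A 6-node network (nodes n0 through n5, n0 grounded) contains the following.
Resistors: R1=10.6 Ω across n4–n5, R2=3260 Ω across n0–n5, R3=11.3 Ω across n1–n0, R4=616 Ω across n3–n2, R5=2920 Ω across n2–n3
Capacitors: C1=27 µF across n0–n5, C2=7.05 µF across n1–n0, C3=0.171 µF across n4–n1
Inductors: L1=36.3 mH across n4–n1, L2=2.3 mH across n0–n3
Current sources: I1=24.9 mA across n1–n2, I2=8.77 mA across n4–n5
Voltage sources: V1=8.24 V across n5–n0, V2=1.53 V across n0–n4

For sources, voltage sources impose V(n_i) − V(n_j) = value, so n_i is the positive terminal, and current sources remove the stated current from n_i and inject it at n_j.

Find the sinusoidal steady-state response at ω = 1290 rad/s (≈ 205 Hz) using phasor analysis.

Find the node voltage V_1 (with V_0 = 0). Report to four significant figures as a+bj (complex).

-0.3251+0.3212j V

Element admittances at ω=1290 rad/s:
  Y(R1) = 0.09434+0.000j S between n4,n5
  Y(C1) = 0.000+0.03483j S between n0,n5
  Y(R2) = 0.0003067+0.000j S between n0,n5
  Y(C2) = 0.000+0.009095j S between n1,n0
  Y(L1) = 0.000-0.02136j S between n4,n1
  Y(R3) = 0.08850+0.000j S between n1,n0
  Y(R4) = 0.001623+0.000j S between n3,n2
  Y(C3) = 0.000+0.0002206j S between n4,n1
  Y(L2) = 0.000-0.3370j S between n0,n3
  I1: injects 0.0249 A into n2 (from n1)
  I2: injects 0.00877 A into n5 (from n4)
  Y(R5) = 0.0003425+0.000j S between n2,n3
  V1: constraint V(n5)−V(n0) = 8.24
  V2: constraint V(n0)−V(n4) = 1.53
Assemble and solve the 7×7 MNA system:
  V(n1)=-0.3251+0.3212j  V(n2)=12.67+0.07388j  V(n3)=0.000+0.07388j  V(n4)=-1.530+0.000j  V(n5)=8.240+0.000j
  i(V1)=-0.9155-0.2870j  i(V2)=-0.9197+0.02547j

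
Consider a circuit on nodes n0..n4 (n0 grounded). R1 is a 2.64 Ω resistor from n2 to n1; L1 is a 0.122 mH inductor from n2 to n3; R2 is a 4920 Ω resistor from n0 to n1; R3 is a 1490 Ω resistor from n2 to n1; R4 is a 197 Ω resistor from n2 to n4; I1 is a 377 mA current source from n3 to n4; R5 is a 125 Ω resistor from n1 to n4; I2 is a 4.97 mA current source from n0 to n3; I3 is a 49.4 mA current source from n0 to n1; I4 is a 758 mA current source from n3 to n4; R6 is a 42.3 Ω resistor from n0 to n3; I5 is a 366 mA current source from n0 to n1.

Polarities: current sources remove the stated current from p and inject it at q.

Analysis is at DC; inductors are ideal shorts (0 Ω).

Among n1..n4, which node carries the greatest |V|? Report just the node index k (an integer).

4

Apply KCL at each of the 4 non-ground nodes and solve the resulting linear system.
Node n1: branches {R1, R2, R3, R5, I3, I5} → V_1 = 20.50
Node n2: branches {R1, L1, R3, R4} → V_2 = 17.61
Node n3: branches {L1, I1, I2, I4, R6} → V_3 = 17.61
Node n4: branches {R4, I1, R5, I4} → V_4 = 106.2
Source currents: i(L1)=1.546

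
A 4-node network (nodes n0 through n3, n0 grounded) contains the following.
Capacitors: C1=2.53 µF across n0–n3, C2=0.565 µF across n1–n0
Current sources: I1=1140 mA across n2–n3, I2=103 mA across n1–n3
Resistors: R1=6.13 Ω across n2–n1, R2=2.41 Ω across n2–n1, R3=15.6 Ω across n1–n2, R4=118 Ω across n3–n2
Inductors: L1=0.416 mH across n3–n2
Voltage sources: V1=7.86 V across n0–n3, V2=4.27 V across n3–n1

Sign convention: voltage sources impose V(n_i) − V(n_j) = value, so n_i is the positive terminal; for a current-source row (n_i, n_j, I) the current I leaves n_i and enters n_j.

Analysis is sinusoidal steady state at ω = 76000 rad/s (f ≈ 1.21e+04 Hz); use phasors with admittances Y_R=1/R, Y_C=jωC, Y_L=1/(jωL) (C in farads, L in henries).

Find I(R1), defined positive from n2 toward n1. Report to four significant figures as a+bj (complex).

-0.2745-0.04720j A

MNA unknowns: 3 node voltages V₁..V_3 plus 2 source currents (V1, V2)
C1: Y=0.000+0.1923j on G[0,3]
I1: z[2]−=1.14, z[3]+=1.14
R1: Y=0.1631+0.000j on G[2,1]
R2: Y=0.4149+0.000j on G[2,1]
C2: Y=0.000+0.04294j on G[1,0]
R3: Y=0.06410+0.000j on G[1,2]
L1: Y=0.000-0.03163j on G[3,2]
R4: Y=0.008475+0.000j on G[3,2]
I2: z[1]−=0.103, z[3]+=0.103
V1: row V0−V3=7.86, i_V1 at 0,3
V2: row V3−V1=4.27, i_V2 at 3,1
solve → V1=-12.13+0.000j, V2=-13.81-0.2894j, V3=-7.860+0.000j
aux → i_V1=0.000-2.032j, i_V2=1.183-0.3350j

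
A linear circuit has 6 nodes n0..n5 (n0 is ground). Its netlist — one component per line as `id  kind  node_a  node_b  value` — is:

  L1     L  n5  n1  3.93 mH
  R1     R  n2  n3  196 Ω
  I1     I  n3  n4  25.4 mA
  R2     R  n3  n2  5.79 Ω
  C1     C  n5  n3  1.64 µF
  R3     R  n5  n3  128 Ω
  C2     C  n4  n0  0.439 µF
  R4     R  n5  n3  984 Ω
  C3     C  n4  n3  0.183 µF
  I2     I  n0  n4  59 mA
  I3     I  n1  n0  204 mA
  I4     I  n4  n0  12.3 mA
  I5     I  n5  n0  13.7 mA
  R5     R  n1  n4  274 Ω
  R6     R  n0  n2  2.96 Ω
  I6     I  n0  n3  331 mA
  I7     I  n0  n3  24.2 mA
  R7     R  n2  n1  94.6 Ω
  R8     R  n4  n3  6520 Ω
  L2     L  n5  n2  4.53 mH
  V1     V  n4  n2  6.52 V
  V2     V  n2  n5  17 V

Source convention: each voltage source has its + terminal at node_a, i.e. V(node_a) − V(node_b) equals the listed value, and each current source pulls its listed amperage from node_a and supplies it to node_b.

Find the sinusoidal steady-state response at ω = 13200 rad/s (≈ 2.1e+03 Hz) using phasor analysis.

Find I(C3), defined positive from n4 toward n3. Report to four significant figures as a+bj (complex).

-0.004777+0.01403j A

Element admittances at ω=13200 rad/s:
  Y(L1) = 0.000-0.01928j S between n5,n1
  Y(R1) = 0.005102+0.000j S between n2,n3
  I1: injects 0.0254 A into n4 (from n3)
  Y(R2) = 0.1727+0.000j S between n3,n2
  Y(C1) = 0.000+0.02165j S between n5,n3
  Y(R3) = 0.007812+0.000j S between n5,n3
  Y(C2) = 0.000+0.005795j S between n4,n0
  Y(R4) = 0.001016+0.000j S between n5,n3
  Y(C3) = 0.000+0.002416j S between n4,n3
  I2: injects 0.059 A into n4 (from n0)
  I3: injects 0.204 A into n0 (from n1)
  I4: injects 0.0123 A into n0 (from n4)
  I5: injects 0.0137 A into n0 (from n5)
  Y(R5) = 0.003650+0.000j S between n1,n4
  Y(R6) = 0.3378+0.000j S between n0,n2
  I6: injects 0.331 A into n3 (from n0)
  I7: injects 0.0242 A into n3 (from n0)
  Y(R7) = 0.01057+0.000j S between n2,n1
  Y(R8) = 0.0001534+0.000j S between n4,n3
  Y(L2) = 0.000-0.01672j S between n5,n2
  V1: constraint V(n4)−V(n2) = 6.52
  V2: constraint V(n2)−V(n5) = 17
Assemble and solve the 7×7 MNA system:
  V(n1)=-14.93+1.946j  V(n2)=0.5432-0.1212j  V(n3)=1.256-2.099j  V(n4)=7.063-0.1212j  V(n5)=-16.46-0.1212j
  i(V1)=-0.004989-0.04772j  i(V2)=-0.2253-0.05228j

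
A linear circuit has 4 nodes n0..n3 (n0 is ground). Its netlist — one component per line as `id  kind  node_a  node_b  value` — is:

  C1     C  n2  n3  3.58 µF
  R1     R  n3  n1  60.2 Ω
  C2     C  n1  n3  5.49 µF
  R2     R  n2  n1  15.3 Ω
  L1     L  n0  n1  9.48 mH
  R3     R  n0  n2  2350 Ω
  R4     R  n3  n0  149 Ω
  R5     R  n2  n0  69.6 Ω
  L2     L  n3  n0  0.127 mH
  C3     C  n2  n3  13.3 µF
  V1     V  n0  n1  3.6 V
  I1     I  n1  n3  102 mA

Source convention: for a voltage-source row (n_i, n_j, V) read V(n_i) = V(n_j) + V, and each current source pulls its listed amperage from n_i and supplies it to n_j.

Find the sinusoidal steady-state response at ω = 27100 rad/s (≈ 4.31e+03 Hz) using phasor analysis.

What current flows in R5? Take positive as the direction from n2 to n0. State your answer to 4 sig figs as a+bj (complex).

0.03502-0.03072j A

MNA unknowns: 3 node voltages V₁..V_3 plus 1 source current (V1)
C1: Y=0.000+0.09702j on G[2,3]
R1: Y=0.01661+0.000j on G[3,1]
C2: Y=0.000+0.1488j on G[1,3]
R2: Y=0.06536+0.000j on G[2,1]
L1: Y=0.000-0.003892j on G[0,1]
R3: Y=0.0004255+0.000j on G[0,2]
R4: Y=0.006711+0.000j on G[3,0]
R5: Y=0.01437+0.000j on G[2,0]
L2: Y=0.000-0.2906j on G[3,0]
C3: Y=0.000+0.3604j on G[2,3]
V1: row V0−V1=3.6, i_V1 at 0,1
I1: z[1]−=0.102, z[3]+=0.102
solve → V1=-3.600+0.000j, V2=2.437-2.138j, V3=2.063-3.079j
aux → i_V1=-0.8448-0.6376j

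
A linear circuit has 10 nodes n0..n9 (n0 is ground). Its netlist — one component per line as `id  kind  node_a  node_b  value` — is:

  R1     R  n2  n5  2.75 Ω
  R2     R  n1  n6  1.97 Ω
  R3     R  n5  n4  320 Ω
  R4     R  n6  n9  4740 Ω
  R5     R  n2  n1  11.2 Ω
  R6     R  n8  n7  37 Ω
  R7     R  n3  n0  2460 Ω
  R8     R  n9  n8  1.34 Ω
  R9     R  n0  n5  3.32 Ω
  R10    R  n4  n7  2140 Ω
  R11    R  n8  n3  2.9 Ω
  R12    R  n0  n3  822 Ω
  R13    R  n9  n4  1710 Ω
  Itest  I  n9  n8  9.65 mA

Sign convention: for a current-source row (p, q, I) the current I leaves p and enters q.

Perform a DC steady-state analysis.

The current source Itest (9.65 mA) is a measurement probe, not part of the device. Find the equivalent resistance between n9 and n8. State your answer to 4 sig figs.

Apply KCL at each of the 9 non-ground nodes and solve the resulting linear system.
Node n1: branches {R2, R5} → V_1 = -4.564e-05
Node n2: branches {R1, R5} → V_2 = -2.281e-05
Node n3: branches {R7, R11, R12} → V_3 = 0.003192
Node n4: branches {R3, R10, R13} → V_4 = -0.001022
Node n5: branches {R1, R3, R9} → V_5 = -1.720e-05
Node n6: branches {R2, R4} → V_6 = -4.966e-05
Node n7: branches {R6, R10} → V_7 = 0.003135
Node n8: branches {R6, R8, R11, Itest} → V_8 = 0.003207
Node n9: branches {R4, R8, R13, Itest} → V_9 = -0.009715

R_eq = 1.339 Ω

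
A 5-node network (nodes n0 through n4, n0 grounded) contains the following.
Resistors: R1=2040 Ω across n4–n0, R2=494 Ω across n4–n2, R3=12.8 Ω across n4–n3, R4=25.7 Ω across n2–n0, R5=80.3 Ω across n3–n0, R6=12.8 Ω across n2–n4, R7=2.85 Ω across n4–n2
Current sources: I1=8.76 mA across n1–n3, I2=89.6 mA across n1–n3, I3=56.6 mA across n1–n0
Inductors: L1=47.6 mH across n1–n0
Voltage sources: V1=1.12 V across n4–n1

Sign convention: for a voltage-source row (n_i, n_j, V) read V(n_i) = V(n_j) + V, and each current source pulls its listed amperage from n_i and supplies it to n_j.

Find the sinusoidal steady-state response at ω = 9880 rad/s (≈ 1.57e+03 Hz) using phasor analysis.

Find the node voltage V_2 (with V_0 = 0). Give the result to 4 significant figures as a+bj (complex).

MNA unknowns: 4 node voltages V₁..V_4 plus 1 source current (V1)
R1: Y=0.0004902+0.000j on G[4,0]
R2: Y=0.002024+0.000j on G[4,2]
R3: Y=0.07812+0.000j on G[4,3]
I1: z[1]−=0.00876, z[3]+=0.00876
I2: z[1]−=0.0896, z[3]+=0.0896
R4: Y=0.03891+0.000j on G[2,0]
I3: z[1]−=0.0566, z[0]+=0.0566
R5: Y=0.01245+0.000j on G[3,0]
R6: Y=0.07812+0.000j on G[2,4]
L1: Y=0.000-0.002126j on G[1,0]
R7: Y=0.3509+0.000j on G[4,2]
V1: row V4−V1=1.12, i_V1 at 4,1
solve → V1=-2.609-0.1182j, V2=-1.366-0.1085j, V3=-0.1985-0.1020j, V4=-1.489-0.1182j
aux → i_V1=0.1547+0.005548j

-1.366-0.1085j V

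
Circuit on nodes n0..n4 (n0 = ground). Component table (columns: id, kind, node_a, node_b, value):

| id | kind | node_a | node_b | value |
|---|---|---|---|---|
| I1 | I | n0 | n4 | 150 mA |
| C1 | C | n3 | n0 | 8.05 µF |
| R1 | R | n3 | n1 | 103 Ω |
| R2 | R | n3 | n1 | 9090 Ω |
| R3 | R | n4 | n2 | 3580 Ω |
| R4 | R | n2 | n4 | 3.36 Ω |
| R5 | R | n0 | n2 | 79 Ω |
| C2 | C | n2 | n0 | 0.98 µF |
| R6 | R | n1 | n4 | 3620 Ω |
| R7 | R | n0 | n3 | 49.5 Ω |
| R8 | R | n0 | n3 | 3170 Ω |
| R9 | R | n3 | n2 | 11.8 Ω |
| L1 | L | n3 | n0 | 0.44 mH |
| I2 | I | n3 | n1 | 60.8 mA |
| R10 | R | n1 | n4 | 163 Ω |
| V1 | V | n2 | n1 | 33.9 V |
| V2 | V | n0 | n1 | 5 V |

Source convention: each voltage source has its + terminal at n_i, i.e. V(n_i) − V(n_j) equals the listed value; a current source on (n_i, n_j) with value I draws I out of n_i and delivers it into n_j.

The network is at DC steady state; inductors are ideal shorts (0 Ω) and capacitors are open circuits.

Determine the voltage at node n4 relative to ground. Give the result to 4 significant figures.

Element admittances at DC:
  I1: injects 0.15 A into n4 (from n0)
  Y(C1) = 0.000 S between n3,n0
  Y(R1) = 0.009709 S between n3,n1
  Y(R2) = 0.0001100 S between n3,n1
  Y(R3) = 0.0002793 S between n4,n2
  Y(R4) = 0.2976 S between n2,n4
  Y(R5) = 0.01266 S between n0,n2
  Y(C2) = 0.000 S between n2,n0
  Y(R6) = 0.0002762 S between n1,n4
  Y(R7) = 0.02020 S between n0,n3
  Y(R8) = 0.0003155 S between n0,n3
  Y(R9) = 0.08475 S between n3,n2
  L1: short n3↔n0 (DC inductor)
  I2: injects 0.0608 A into n1 (from n3)
  Y(R10) = 0.006135 S between n1,n4
  V1: constraint V(n2)−V(n1) = 33.9
  V2: constraint V(n0)−V(n1) = 5
Assemble and solve the 7×7 MNA system:
  V(n1)=-5.000  V(n2)=28.90  V(n3)=0.000  V(n4)=28.68
  i(L1)=2.339  i(V1)=-2.881  i(V2)=2.555

28.68 V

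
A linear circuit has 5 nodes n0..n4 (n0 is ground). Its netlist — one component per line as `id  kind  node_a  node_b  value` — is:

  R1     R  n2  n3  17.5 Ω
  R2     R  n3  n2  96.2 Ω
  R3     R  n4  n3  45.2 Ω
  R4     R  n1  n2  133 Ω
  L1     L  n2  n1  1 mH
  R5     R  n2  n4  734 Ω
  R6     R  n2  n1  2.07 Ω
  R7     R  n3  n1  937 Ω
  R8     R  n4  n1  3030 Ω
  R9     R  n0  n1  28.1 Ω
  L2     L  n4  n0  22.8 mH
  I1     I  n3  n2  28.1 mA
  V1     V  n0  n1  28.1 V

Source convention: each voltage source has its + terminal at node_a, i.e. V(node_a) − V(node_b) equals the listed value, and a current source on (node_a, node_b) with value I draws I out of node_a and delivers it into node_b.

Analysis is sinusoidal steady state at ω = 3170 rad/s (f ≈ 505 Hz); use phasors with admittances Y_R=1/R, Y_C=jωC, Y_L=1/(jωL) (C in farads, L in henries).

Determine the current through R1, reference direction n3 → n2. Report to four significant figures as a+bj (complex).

0.1185-0.1863j A

Apply KCL at each of the 4 non-ground nodes and solve the resulting linear system.
Node n1: branches {R4, L1, R6, R7, R8, R9, V1} → V_1 = -28.10+0.000j
Node n2: branches {R1, R2, R4, L1, R5, R6, I1} → V_2 = -27.62-0.1756j
Node n3: branches {R1, R2, R3, R7, I1} → V_3 = -25.54-3.436j
Node n4: branches {R3, R5, R8, L2} → V_4 = -17.82-13.56j
Source currents: i(V1)=-1.188+0.2466j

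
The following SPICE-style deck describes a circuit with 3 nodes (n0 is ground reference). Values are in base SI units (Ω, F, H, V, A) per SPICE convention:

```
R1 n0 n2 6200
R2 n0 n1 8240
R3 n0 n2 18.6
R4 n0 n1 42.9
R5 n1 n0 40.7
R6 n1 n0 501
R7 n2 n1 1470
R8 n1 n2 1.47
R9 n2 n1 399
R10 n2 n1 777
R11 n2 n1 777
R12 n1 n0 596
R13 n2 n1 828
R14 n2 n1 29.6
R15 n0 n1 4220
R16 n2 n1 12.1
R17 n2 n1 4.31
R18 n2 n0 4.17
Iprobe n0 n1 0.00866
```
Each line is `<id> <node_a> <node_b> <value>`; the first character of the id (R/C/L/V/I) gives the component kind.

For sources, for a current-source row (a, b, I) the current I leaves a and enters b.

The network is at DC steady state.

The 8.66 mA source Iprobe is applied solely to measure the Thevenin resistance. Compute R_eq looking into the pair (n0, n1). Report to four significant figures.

R_eq = 3.562 Ω

Element admittances at DC:
  Y(R1) = 0.0001613 S between n0,n2
  Y(R2) = 0.0001214 S between n0,n1
  Y(R3) = 0.05376 S between n0,n2
  Y(R4) = 0.02331 S between n0,n1
  Y(R5) = 0.02457 S between n1,n0
  Y(R6) = 0.001996 S between n1,n0
  Y(R7) = 0.0006803 S between n2,n1
  Y(R8) = 0.6803 S between n1,n2
  Y(R9) = 0.002506 S between n2,n1
  Y(R10) = 0.001287 S between n2,n1
  Y(R11) = 0.001287 S between n2,n1
  Y(R12) = 0.001678 S between n1,n0
  Y(R13) = 0.001208 S between n2,n1
  Y(R14) = 0.03378 S between n2,n1
  Y(R15) = 0.0002370 S between n0,n1
  Y(R16) = 0.08264 S between n2,n1
  Y(R17) = 0.2320 S between n2,n1
  Y(R18) = 0.2398 S between n2,n0
  Iprobe: injects 0.00866 A into n1 (from n0)
Assemble and solve the 2×2 MNA system:
  V(n1)=0.03085  V(n2)=0.02403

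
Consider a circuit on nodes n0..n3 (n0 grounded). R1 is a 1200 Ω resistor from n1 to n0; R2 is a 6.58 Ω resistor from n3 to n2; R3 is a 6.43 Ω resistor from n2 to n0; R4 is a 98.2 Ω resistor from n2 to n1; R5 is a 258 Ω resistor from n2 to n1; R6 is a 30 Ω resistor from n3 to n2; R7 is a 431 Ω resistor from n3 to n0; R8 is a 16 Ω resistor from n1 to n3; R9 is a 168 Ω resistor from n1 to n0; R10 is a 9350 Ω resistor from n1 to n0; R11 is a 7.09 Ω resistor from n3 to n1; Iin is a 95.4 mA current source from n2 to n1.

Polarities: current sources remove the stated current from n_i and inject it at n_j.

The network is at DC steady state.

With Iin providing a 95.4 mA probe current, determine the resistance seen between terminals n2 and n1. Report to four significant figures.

R_eq = 8.461 Ω

Apply KCL at each of the 3 non-ground nodes and solve the resulting linear system.
Node n1: branches {R1, R4, R5, R8, R9, R10, R11, Iin} → V_1 = 0.7675
Node n2: branches {R2, R3, R4, R5, R6, Iin} → V_2 = -0.03969
Node n3: branches {R2, R6, R7, R8, R11} → V_3 = 0.3806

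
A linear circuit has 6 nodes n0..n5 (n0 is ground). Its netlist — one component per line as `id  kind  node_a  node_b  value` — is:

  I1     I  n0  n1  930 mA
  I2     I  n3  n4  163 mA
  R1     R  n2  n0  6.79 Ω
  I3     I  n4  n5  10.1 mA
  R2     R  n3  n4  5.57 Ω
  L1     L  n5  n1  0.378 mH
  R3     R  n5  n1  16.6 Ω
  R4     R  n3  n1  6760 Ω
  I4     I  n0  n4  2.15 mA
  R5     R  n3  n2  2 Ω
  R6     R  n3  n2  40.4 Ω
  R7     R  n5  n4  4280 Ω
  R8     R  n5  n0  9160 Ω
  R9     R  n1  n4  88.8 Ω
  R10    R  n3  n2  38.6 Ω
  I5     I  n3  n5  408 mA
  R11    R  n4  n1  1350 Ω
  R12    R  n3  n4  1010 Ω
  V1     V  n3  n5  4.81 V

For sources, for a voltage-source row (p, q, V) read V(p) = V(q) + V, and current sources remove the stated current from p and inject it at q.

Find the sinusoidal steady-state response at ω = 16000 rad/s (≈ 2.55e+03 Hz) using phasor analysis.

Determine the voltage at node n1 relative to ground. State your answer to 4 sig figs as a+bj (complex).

MNA unknowns: 5 node voltages V₁..V_5 plus 1 source current (V1)
I1: z[0]−=0.93, z[1]+=0.93
I2: z[3]−=0.163, z[4]+=0.163
R1: Y=0.1473+0.000j on G[2,0]
I3: z[4]−=0.0101, z[5]+=0.0101
R2: Y=0.1795+0.000j on G[3,4]
L1: Y=0.000-0.1653j on G[5,1]
R3: Y=0.06024+0.000j on G[5,1]
R4: Y=0.0001479+0.000j on G[3,1]
I4: z[0]−=0.00215, z[4]+=0.00215
R5: Y=0.5000+0.000j on G[3,2]
R6: Y=0.02475+0.000j on G[3,2]
R7: Y=0.0002336+0.000j on G[5,4]
R8: Y=0.0001092+0.000j on G[5,0]
R9: Y=0.01126+0.000j on G[1,4]
R10: Y=0.02591+0.000j on G[3,2]
I5: z[3]−=0.408, z[5]+=0.408
R11: Y=0.0007407+0.000j on G[4,1]
R12: Y=0.0009901+0.000j on G[3,4]
V1: row V3−V5=4.81, i_V1 at 3,5
solve → V1=5.403+5.064j, V2=6.327+0.000j, V3=8.019+0.000j, V4=8.655+0.3153j, V5=3.209+0.000j
aux → i_V1=-1.388+0.05767j

5.403+5.064j V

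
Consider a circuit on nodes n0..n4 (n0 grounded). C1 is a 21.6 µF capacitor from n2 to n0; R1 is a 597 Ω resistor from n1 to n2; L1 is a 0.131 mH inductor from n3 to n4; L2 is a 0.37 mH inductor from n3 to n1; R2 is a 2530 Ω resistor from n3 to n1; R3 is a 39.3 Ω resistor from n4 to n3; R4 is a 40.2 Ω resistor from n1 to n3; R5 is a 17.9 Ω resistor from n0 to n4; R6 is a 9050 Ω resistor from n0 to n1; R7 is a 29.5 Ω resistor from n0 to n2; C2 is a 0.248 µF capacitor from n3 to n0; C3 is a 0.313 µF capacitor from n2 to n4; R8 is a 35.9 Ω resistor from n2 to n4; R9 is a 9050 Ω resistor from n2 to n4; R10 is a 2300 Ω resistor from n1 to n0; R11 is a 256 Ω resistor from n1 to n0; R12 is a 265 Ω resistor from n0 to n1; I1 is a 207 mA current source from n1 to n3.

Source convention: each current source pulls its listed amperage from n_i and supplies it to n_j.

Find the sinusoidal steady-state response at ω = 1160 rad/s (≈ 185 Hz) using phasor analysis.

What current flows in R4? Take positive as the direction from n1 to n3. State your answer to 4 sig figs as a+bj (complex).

-3.233e-05-0.002210j A

MNA unknowns: 4 node voltages V₁..V_4
C1: Y=0.000+0.02506j on G[2,0]
R1: Y=0.001675+0.000j on G[1,2]
L1: Y=0.000-6.581j on G[3,4]
L2: Y=0.000-2.330j on G[3,1]
R2: Y=0.0003953+0.000j on G[3,1]
R3: Y=0.02545+0.000j on G[4,3]
R4: Y=0.02488+0.000j on G[1,3]
R5: Y=0.05587+0.000j on G[0,4]
R6: Y=0.0001105+0.000j on G[0,1]
R7: Y=0.03390+0.000j on G[0,2]
C2: Y=0.000+0.0002877j on G[3,0]
C3: Y=0.000+0.0003631j on G[2,4]
R8: Y=0.02786+0.000j on G[2,4]
R9: Y=0.0001105+0.000j on G[2,4]
R10: Y=0.0004348+0.000j on G[1,0]
R11: Y=0.003906+0.000j on G[1,0]
R12: Y=0.003774+0.000j on G[0,1]
I1: z[1]−=0.207, z[3]+=0.207
solve → V1=-0.0009151-0.07882j, V2=0.0009235+0.001957j, V3=0.0003847+0.01000j, V4=0.0005038+0.01000j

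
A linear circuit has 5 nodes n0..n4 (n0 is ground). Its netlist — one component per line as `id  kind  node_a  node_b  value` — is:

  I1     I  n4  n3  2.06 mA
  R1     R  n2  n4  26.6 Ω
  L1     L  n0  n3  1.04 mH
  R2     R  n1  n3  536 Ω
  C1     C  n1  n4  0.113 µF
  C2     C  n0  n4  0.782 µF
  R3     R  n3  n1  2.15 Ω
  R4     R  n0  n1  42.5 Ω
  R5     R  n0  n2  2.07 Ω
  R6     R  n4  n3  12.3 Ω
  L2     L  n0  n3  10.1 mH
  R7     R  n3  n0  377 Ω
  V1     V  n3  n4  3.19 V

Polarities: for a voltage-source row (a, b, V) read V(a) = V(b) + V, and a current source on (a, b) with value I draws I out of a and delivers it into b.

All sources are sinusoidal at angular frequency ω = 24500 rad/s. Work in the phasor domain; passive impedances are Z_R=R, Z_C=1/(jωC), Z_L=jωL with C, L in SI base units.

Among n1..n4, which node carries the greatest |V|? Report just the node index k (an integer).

4

Apply KCL at each of the 4 non-ground nodes and solve the resulting linear system.
Node n1: branches {R2, C1, R3, R4} → V_1 = 1.182+1.436j
Node n2: branches {R1, R5} → V_2 = -0.1406+0.1102j
Node n3: branches {I1, L1, R2, R3, R6, L2, R7, V1} → V_3 = 1.242+1.527j
Node n4: branches {I1, R1, C1, C2, R6, V1} → V_4 = -1.948+1.527j
Source currents: i(V1)=-0.3547+0.007266j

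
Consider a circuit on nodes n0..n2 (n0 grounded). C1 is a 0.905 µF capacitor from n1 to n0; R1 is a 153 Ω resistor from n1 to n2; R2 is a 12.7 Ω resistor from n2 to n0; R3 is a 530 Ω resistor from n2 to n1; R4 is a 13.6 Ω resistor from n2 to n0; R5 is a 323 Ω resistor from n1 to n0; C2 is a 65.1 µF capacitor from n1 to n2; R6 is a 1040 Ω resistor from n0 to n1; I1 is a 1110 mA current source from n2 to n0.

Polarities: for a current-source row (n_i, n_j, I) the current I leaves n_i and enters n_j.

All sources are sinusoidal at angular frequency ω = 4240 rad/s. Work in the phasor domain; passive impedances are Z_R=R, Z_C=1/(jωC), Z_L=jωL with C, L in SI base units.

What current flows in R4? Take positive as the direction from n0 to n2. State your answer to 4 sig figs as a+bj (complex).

0.5222-0.01283j A

Apply KCL at each of the 2 non-ground nodes and solve the resulting linear system.
Node n1: branches {C1, R1, R3, R5, C2, R6} → V_1 = -7.002+0.07357j
Node n2: branches {R1, R2, R3, R4, C2, I1} → V_2 = -7.101+0.1745j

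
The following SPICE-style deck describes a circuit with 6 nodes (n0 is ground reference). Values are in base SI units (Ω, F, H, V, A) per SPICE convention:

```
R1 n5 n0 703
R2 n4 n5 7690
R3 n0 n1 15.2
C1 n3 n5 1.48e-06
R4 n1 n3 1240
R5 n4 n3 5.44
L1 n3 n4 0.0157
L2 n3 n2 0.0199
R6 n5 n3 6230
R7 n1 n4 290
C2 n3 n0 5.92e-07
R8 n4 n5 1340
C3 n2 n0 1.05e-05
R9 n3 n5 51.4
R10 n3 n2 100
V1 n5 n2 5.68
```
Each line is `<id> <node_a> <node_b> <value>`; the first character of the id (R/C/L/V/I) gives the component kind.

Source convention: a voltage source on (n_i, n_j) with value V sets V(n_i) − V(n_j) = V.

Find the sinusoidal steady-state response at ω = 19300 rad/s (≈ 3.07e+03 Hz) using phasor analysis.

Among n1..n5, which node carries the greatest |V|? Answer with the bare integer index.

MNA unknowns: 5 node voltages V₁..V_5 plus 1 source current (V1)
R1: Y=0.001422+0.000j on G[5,0]
R2: Y=0.0001300+0.000j on G[4,5]
R3: Y=0.06579+0.000j on G[0,1]
C1: Y=0.000+0.02856j on G[3,5]
R4: Y=0.0008065+0.000j on G[1,3]
R5: Y=0.1838+0.000j on G[4,3]
L1: Y=0.000-0.003300j on G[3,4]
L2: Y=0.000-0.002604j on G[3,2]
R6: Y=0.0001605+0.000j on G[5,3]
R7: Y=0.003448+0.000j on G[1,4]
C2: Y=0.000+0.01143j on G[3,0]
R8: Y=0.0007463+0.000j on G[4,5]
C3: Y=0.000+0.2026j on G[2,0]
R9: Y=0.01946+0.000j on G[3,5]
R10: Y=0.01000+0.000j on G[3,2]
V1: row V5−V2=5.68, i_V1 at 5,2
solve → V1=0.2241+0.03346j, V2=-0.2219+0.07941j, V3=3.734+0.5613j, V4=3.678+0.5484j, V5=5.458+0.07941j
aux → i_V1=-0.05691-0.03950j

5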